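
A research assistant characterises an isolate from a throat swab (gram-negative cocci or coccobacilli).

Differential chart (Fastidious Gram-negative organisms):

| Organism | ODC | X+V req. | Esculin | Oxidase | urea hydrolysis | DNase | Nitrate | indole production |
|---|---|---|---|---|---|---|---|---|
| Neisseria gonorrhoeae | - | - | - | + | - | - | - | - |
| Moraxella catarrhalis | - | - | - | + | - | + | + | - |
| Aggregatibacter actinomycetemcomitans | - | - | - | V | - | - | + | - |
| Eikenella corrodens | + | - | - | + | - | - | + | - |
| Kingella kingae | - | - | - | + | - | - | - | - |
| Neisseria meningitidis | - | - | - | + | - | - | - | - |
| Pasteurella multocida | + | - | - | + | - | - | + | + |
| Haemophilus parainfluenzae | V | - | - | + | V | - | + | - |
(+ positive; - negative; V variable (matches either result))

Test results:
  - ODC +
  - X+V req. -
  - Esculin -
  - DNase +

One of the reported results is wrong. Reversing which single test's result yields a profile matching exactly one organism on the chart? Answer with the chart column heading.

As reported, no row in the chart matches all 4 reactions.
Reversing ODC (to -) → unique match: Moraxella catarrhalis.
Reversing Esculin → still no organism matches.
Reversing DNase → 3 organisms match (not unique).
Reversing X+V req. → still no organism matches.

ODC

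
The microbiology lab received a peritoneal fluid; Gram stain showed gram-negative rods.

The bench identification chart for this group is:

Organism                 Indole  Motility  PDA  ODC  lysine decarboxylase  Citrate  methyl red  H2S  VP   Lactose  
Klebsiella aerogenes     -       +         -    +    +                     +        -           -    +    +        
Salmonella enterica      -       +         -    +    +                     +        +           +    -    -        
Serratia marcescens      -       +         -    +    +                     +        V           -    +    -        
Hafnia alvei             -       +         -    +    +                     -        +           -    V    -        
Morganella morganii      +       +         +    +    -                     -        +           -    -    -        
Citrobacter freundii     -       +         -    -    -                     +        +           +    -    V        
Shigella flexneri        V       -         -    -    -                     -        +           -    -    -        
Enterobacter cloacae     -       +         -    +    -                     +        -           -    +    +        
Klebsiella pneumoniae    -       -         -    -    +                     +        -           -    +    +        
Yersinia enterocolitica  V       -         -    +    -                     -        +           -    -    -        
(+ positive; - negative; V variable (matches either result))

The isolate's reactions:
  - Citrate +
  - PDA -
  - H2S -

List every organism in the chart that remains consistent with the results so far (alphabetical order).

H2S -: excludes Salmonella enterica, Citrobacter freundii — 8 left.
PDA -: excludes Morganella morganii — 7 left.
Citrate +: excludes Hafnia alvei, Shigella flexneri, Yersinia enterocolitica — 4 left.

Enterobacter cloacae, Klebsiella aerogenes, Klebsiella pneumoniae, Serratia marcescens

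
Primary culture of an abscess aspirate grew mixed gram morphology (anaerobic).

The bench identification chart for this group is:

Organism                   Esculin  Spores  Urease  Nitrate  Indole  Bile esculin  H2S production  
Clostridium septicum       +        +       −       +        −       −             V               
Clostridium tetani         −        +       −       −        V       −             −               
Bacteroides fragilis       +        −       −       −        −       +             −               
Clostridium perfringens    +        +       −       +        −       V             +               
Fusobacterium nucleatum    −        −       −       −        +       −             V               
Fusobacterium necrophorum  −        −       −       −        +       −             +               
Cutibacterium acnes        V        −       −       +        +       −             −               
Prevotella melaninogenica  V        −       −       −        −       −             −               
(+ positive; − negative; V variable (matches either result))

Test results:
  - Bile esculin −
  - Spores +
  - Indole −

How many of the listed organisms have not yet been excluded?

3

Spores +: excludes 5 organisms — 3 left.
Indole −: all 3 remaining candidates are consistent.
Bile esculin −: all 3 remaining candidates are consistent.
Still consistent: Clostridium perfringens, Clostridium septicum, Clostridium tetani.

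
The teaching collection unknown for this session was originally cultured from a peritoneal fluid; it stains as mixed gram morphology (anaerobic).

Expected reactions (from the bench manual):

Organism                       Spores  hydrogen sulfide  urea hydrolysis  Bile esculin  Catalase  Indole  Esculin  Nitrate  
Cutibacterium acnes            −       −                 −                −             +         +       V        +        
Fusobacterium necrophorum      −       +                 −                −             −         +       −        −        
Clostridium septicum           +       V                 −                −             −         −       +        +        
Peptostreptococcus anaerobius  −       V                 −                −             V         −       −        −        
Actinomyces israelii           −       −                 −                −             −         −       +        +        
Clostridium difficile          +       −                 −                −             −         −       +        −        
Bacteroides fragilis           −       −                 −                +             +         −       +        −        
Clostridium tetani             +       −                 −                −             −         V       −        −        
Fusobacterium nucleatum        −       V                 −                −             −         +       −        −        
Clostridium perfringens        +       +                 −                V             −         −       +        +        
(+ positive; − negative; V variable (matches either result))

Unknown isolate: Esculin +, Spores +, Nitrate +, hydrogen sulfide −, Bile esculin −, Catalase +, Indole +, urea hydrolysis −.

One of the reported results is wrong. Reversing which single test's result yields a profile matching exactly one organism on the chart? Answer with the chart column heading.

As reported, no row in the chart matches all 8 reactions.
Reversing Esculin → still no organism matches.
Reversing Bile esculin → still no organism matches.
Reversing Spores (to −) → unique match: Cutibacterium acnes.
Reversing urea hydrolysis → still no organism matches.
Reversing hydrogen sulfide → still no organism matches.
Reversing Nitrate → still no organism matches.
Reversing Catalase → still no organism matches.
Reversing Indole → still no organism matches.

Spores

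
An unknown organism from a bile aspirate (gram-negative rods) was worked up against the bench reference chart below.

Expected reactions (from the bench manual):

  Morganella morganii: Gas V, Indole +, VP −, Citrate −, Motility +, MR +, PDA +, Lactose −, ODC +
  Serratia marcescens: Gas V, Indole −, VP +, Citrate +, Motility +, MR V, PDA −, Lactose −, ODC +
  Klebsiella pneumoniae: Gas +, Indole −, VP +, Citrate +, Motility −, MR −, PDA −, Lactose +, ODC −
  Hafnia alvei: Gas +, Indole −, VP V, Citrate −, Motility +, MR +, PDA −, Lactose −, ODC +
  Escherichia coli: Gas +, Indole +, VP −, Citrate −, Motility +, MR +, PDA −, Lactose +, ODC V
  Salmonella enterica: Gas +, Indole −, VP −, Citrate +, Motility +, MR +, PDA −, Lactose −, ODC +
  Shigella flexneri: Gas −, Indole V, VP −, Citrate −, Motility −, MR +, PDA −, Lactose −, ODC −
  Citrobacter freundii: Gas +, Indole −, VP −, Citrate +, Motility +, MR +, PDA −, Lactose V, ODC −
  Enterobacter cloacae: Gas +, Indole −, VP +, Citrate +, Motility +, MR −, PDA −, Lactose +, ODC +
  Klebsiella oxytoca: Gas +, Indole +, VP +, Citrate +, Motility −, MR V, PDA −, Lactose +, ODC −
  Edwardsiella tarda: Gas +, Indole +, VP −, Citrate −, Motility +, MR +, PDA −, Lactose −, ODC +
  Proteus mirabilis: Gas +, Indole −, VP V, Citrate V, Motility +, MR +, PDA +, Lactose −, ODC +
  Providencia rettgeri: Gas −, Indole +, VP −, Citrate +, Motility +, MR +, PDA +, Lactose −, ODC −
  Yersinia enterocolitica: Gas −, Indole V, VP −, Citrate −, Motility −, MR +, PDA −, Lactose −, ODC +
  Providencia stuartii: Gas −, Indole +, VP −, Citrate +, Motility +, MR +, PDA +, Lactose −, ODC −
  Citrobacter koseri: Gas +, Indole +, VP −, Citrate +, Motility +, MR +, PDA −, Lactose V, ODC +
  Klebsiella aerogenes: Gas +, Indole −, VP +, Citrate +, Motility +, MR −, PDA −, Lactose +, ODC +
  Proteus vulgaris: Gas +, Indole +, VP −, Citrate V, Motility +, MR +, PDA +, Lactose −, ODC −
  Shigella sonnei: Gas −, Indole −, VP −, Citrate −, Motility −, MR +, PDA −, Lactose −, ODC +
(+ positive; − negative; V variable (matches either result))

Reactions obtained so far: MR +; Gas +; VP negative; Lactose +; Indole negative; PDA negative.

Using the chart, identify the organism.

Citrobacter freundii

Gas +: excludes 5 organisms — 14 left.
Lactose +: excludes 7 organisms — 7 left.
PDA −: all 7 remaining candidates are consistent.
Indole −: excludes Escherichia coli, Klebsiella oxytoca, Citrobacter koseri — 4 left.
MR +: excludes Klebsiella pneumoniae, Enterobacter cloacae, Klebsiella aerogenes — 1 left.
VP −: the one remaining candidate is consistent.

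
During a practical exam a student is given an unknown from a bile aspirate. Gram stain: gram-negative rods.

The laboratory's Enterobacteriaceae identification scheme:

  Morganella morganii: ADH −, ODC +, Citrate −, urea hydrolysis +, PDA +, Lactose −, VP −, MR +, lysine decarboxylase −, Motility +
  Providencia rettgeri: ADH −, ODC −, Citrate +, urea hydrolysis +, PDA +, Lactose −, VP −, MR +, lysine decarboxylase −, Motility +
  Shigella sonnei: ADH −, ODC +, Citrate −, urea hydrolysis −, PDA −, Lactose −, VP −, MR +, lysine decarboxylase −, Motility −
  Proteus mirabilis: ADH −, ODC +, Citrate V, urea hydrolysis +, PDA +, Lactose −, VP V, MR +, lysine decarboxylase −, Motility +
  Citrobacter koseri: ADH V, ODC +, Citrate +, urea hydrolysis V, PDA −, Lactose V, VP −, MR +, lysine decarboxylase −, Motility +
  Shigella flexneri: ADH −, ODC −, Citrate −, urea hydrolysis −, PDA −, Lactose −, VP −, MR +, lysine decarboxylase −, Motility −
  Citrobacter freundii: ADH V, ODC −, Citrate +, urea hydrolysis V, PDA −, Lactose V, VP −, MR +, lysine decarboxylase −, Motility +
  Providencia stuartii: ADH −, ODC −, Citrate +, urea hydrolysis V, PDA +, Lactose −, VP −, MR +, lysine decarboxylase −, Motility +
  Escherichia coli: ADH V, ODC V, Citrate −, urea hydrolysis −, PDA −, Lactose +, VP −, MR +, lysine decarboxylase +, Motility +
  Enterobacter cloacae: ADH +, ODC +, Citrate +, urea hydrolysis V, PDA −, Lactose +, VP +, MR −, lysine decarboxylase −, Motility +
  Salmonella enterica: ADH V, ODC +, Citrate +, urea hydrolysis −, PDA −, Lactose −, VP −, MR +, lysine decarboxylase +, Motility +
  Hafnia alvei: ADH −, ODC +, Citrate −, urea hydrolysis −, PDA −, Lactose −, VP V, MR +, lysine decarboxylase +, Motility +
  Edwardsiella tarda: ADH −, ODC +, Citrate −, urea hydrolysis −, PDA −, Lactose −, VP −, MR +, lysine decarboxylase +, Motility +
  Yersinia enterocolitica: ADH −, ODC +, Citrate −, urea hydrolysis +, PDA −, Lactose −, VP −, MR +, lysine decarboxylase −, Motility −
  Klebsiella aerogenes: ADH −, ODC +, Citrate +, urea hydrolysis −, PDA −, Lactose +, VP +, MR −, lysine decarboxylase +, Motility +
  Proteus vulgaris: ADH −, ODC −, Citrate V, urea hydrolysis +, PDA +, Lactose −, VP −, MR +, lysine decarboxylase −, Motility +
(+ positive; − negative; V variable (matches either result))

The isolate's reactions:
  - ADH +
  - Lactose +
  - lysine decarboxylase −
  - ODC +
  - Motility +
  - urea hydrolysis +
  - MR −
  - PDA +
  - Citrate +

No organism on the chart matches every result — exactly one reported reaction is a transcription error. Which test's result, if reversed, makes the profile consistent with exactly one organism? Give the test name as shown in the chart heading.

As reported, no row in the chart matches all 9 reactions.
Reversing MR → still no organism matches.
Reversing PDA (to −) → unique match: Enterobacter cloacae.
Reversing Citrate → still no organism matches.
Reversing ODC → still no organism matches.
Reversing urea hydrolysis → still no organism matches.
Reversing Lactose → still no organism matches.
Reversing Motility → still no organism matches.
Reversing lysine decarboxylase → still no organism matches.
Reversing ADH → still no organism matches.

PDA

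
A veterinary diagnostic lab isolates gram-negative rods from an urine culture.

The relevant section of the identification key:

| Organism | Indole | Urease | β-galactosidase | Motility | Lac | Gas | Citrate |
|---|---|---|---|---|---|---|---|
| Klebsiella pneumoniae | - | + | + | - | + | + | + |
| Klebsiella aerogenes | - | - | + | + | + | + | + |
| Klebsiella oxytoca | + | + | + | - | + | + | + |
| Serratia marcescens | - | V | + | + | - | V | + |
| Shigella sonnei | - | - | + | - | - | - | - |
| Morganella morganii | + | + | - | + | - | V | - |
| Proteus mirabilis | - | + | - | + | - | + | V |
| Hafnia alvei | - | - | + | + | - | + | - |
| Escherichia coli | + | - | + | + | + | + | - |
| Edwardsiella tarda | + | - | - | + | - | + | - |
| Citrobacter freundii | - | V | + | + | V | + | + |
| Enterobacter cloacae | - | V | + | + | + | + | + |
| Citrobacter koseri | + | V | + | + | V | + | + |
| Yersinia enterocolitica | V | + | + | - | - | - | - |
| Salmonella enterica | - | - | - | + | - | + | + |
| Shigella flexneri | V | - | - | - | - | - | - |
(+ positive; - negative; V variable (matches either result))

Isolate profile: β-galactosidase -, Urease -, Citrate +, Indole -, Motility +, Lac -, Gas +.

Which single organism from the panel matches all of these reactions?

Indole -: excludes 5 organisms — 11 left.
Motility +: excludes Klebsiella pneumoniae, Shigella sonnei, Yersinia enterocolitica, Shigella flexneri — 7 left.
Urease -: excludes Proteus mirabilis — 6 left.
Gas +: all 6 remaining candidates are consistent.
Lac -: excludes Klebsiella aerogenes, Enterobacter cloacae — 4 left.
β-galactosidase -: excludes Serratia marcescens, Hafnia alvei, Citrobacter freundii — 1 left.
Citrate +: the one remaining candidate is consistent.

Salmonella enterica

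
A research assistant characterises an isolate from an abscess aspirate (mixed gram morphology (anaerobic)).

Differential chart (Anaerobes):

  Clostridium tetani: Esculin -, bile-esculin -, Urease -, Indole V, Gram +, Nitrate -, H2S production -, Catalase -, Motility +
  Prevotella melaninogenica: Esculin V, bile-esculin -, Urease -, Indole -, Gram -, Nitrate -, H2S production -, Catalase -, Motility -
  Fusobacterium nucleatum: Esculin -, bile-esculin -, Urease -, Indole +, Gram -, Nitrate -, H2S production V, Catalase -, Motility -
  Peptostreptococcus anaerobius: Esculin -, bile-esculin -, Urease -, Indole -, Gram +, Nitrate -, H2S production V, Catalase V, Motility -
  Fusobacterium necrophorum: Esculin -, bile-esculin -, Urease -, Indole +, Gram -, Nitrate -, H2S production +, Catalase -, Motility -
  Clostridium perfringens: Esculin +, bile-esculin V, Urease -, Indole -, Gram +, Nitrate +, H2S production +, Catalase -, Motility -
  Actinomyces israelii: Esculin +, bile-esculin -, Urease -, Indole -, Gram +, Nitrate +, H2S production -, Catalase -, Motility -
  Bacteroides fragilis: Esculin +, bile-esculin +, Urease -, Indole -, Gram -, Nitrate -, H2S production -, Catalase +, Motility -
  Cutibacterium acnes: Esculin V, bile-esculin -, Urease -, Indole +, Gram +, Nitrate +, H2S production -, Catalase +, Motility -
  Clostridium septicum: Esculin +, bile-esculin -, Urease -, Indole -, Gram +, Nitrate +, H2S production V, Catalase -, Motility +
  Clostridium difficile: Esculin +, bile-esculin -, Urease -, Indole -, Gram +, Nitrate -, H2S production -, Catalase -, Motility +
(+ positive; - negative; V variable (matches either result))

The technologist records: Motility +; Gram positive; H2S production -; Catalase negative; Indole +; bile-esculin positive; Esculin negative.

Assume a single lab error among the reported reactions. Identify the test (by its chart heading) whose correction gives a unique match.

bile-esculin

As reported, no row in the chart matches all 7 reactions.
Reversing Gram → still no organism matches.
Reversing bile-esculin (to -) → unique match: Clostridium tetani.
Reversing H2S production → still no organism matches.
Reversing Catalase → still no organism matches.
Reversing Indole → still no organism matches.
Reversing Esculin → still no organism matches.
Reversing Motility → still no organism matches.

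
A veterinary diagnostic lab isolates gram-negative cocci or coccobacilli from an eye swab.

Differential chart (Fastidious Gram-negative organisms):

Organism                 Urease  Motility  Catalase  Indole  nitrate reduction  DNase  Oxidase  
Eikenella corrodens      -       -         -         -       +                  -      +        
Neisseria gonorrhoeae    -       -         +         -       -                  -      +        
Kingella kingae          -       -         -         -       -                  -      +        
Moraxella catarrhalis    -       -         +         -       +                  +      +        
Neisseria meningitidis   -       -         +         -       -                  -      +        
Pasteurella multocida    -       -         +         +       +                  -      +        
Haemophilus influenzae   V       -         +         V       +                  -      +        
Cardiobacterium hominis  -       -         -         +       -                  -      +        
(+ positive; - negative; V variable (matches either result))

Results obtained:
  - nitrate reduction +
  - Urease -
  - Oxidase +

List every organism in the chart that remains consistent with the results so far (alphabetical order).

nitrate reduction +: excludes Neisseria gonorrhoeae, Kingella kingae, Neisseria meningitidis, Cardiobacterium hominis — 4 left.
Urease -: all 4 remaining candidates are consistent.
Oxidase +: all 4 remaining candidates are consistent.

Eikenella corrodens, Haemophilus influenzae, Moraxella catarrhalis, Pasteurella multocida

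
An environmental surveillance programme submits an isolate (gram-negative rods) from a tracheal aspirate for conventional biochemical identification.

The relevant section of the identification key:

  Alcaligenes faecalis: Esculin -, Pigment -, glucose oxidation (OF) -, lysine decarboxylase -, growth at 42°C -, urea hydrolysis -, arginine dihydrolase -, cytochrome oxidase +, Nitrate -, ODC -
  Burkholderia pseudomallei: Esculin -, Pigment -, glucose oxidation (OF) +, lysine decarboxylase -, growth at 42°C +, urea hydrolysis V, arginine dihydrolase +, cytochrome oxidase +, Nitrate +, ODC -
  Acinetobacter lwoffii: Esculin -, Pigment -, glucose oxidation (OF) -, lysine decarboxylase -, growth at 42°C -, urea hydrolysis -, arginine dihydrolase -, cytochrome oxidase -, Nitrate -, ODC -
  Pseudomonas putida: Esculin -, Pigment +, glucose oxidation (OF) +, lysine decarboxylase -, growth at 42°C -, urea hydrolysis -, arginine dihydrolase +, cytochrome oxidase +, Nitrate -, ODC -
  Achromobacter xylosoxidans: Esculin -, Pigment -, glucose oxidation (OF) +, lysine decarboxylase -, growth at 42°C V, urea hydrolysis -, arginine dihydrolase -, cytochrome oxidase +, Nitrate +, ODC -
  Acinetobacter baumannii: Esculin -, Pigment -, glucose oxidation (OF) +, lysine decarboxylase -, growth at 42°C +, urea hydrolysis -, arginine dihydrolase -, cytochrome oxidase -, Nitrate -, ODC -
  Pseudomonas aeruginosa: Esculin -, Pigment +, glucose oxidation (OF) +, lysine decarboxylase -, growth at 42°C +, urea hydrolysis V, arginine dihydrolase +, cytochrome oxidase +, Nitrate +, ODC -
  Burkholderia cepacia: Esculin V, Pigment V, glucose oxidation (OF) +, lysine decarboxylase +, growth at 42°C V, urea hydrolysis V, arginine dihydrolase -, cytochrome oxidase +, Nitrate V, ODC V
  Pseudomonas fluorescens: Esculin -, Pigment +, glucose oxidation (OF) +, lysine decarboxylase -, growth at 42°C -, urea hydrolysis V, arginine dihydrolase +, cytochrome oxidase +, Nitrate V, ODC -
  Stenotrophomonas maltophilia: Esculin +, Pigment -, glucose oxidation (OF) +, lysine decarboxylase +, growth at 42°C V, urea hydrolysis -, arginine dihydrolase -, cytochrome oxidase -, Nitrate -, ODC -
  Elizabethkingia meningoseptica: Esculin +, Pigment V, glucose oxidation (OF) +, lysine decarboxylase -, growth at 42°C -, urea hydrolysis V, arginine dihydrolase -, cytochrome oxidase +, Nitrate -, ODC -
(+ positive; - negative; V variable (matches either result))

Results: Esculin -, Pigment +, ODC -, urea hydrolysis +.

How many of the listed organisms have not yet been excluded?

3

Pigment +: excludes 6 organisms — 5 left.
urea hydrolysis +: excludes Pseudomonas putida — 4 left.
ODC -: all 4 remaining candidates are consistent.
Esculin -: excludes Elizabethkingia meningoseptica — 3 left.
Still consistent: Burkholderia cepacia, Pseudomonas aeruginosa, Pseudomonas fluorescens.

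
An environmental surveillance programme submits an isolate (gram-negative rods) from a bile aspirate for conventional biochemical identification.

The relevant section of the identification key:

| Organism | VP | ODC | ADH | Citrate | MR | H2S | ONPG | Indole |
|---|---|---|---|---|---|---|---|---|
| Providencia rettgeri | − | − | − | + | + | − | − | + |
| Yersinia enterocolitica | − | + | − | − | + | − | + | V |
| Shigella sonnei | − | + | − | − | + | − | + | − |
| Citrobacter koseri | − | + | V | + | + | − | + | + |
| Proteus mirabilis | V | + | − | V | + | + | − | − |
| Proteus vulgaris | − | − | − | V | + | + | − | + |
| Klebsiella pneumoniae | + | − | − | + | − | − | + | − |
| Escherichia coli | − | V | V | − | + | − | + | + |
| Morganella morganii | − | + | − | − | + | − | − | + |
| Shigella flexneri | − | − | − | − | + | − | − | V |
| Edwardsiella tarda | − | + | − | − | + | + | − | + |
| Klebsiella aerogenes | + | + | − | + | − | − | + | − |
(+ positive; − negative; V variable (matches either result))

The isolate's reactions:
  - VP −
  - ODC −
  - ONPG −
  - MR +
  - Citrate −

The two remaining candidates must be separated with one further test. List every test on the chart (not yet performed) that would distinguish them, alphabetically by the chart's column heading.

ONPG −: excludes 6 organisms — 6 left.
MR +: all 6 remaining candidates are consistent.
VP −: all 6 remaining candidates are consistent.
Citrate −: excludes Providencia rettgeri — 5 left.
ODC −: excludes Proteus mirabilis, Morganella morganii, Edwardsiella tarda — 2 left.
Two candidates remain: Proteus vulgaris and Shigella flexneri.
  ADH: − vs − — same for both, does not separate.
  H2S: Proteus vulgaris +, Shigella flexneri − — discriminates.
  Indole: + vs V — variable for at least one, does not separate.

H2S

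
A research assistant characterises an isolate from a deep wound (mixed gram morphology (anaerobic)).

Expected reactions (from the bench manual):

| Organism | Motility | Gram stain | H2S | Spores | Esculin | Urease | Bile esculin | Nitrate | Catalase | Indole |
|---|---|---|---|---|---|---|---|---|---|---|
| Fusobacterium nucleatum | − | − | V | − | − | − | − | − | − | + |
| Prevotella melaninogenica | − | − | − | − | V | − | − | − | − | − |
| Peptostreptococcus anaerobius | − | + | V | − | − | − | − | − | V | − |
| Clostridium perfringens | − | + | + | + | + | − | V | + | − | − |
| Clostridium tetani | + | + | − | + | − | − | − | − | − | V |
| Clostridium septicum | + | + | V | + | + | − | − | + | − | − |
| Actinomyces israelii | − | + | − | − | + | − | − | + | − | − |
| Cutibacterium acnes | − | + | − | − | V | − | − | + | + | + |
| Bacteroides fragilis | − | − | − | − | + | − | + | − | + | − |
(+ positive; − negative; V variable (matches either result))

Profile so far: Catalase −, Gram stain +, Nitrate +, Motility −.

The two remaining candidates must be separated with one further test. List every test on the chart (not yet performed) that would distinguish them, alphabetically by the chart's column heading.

H2S, Spores

Motility −: excludes Clostridium tetani, Clostridium septicum — 7 left.
Gram stain +: excludes Fusobacterium nucleatum, Prevotella melaninogenica, Bacteroides fragilis — 4 left.
Nitrate +: excludes Peptostreptococcus anaerobius — 3 left.
Catalase −: excludes Cutibacterium acnes — 2 left.
Two candidates remain: Actinomyces israelii and Clostridium perfringens.
  H2S: Actinomyces israelii −, Clostridium perfringens + — discriminates.
  Spores: Actinomyces israelii −, Clostridium perfringens + — discriminates.
  Esculin: + vs + — same for both, does not separate.
  Urease: − vs − — same for both, does not separate.
  Bile esculin: − vs V — variable for at least one, does not separate.
  Indole: − vs − — same for both, does not separate.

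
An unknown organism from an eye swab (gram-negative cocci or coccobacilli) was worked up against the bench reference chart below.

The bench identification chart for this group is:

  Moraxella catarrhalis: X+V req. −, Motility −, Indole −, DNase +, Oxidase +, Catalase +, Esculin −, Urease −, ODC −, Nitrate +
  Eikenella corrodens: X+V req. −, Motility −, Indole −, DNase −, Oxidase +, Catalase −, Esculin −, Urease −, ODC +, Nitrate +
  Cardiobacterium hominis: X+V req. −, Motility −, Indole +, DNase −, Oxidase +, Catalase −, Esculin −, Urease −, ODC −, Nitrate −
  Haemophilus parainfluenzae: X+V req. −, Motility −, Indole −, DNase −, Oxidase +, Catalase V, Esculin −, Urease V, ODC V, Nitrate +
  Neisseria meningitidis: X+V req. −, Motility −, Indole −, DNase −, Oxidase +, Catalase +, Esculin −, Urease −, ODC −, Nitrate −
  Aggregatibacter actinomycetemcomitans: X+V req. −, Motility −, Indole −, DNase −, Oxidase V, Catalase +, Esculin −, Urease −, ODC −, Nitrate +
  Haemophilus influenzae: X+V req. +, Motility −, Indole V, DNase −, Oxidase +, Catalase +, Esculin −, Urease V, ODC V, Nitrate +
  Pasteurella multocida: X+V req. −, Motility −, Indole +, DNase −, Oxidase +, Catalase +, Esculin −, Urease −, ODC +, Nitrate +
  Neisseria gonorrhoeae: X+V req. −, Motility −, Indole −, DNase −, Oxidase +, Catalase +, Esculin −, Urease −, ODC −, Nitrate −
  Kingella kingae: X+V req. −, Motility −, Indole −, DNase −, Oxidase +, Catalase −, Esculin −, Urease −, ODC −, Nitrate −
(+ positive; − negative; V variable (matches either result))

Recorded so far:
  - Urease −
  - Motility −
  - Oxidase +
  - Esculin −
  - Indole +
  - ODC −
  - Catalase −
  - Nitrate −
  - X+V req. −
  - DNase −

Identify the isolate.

Cardiobacterium hominis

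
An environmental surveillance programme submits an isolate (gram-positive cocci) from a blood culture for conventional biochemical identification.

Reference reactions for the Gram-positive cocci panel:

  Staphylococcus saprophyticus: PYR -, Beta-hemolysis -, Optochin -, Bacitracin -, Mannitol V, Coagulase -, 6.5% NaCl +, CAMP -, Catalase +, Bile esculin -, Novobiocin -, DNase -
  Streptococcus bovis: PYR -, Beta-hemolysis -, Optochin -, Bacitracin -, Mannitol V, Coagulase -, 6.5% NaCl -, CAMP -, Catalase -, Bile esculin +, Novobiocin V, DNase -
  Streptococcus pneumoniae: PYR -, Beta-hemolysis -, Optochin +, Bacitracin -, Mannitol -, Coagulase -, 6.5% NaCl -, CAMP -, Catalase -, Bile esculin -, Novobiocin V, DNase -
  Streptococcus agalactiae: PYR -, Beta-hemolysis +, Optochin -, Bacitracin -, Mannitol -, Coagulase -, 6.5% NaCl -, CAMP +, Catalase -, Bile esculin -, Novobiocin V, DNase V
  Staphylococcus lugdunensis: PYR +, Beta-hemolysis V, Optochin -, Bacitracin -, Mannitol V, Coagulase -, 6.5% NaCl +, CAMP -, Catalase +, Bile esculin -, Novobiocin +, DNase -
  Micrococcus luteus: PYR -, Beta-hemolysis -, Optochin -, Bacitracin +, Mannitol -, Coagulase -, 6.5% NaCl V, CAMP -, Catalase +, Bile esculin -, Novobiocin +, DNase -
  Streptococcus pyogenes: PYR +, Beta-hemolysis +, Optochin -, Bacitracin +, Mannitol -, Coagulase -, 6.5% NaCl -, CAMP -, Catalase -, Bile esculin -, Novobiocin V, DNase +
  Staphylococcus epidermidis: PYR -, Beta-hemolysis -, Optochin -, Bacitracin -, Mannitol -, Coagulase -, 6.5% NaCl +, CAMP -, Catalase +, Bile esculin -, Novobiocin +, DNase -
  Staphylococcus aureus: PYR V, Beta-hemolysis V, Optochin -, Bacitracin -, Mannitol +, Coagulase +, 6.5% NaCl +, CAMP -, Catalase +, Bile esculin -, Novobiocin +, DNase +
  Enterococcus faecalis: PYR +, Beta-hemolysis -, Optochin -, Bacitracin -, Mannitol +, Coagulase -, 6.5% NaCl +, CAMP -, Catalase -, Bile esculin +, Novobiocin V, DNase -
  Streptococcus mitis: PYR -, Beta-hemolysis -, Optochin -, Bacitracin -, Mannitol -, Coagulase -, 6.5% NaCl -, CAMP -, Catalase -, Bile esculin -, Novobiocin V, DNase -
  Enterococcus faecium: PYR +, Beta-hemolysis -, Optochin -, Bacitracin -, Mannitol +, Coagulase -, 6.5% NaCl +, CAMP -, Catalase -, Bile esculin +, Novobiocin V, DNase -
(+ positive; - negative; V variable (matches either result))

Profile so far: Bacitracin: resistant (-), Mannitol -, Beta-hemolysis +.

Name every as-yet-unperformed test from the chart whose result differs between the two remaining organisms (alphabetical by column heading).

Bacitracin -: excludes Micrococcus luteus, Streptococcus pyogenes — 10 left.
Beta-hemolysis +: excludes 7 organisms — 3 left.
Mannitol -: excludes Staphylococcus aureus — 2 left.
Two candidates remain: Staphylococcus lugdunensis and Streptococcus agalactiae.
  PYR: Staphylococcus lugdunensis +, Streptococcus agalactiae - — discriminates.
  Optochin: - vs - — same for both, does not separate.
  Coagulase: - vs - — same for both, does not separate.
  6.5% NaCl: Staphylococcus lugdunensis +, Streptococcus agalactiae - — discriminates.
  CAMP: Staphylococcus lugdunensis -, Streptococcus agalactiae + — discriminates.
  Catalase: Staphylococcus lugdunensis +, Streptococcus agalactiae - — discriminates.
  Bile esculin: - vs - — same for both, does not separate.
  Novobiocin: + vs V — variable for at least one, does not separate.
  DNase: - vs V — variable for at least one, does not separate.

6.5% NaCl, CAMP, Catalase, PYR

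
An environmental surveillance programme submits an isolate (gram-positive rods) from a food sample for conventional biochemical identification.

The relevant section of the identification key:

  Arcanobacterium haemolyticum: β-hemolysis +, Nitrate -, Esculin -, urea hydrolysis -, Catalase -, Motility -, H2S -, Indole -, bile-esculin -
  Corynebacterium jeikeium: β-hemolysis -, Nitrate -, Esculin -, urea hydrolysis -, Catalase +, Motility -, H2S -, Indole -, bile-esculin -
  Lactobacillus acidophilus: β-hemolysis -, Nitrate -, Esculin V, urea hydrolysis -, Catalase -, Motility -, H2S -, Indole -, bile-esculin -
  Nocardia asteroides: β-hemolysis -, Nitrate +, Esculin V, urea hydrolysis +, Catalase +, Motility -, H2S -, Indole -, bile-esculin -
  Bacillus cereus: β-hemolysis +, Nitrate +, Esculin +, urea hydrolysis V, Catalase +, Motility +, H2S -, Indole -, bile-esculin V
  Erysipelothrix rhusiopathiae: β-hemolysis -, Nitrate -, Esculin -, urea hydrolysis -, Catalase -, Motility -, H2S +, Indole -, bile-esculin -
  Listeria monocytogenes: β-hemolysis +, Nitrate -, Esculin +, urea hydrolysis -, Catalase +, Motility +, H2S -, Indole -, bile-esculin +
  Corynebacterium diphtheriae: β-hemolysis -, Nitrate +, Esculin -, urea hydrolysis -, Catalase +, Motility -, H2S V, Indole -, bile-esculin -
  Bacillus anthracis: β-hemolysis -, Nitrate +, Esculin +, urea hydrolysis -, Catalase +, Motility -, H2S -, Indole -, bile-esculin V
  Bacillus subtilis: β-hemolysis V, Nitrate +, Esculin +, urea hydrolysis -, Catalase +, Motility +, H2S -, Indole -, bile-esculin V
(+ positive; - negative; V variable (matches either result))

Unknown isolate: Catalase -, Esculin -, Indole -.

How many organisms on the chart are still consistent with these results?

3

Catalase -: excludes 7 organisms — 3 left.
Indole -: all 3 remaining candidates are consistent.
Esculin -: all 3 remaining candidates are consistent.
Still consistent: Arcanobacterium haemolyticum, Erysipelothrix rhusiopathiae, Lactobacillus acidophilus.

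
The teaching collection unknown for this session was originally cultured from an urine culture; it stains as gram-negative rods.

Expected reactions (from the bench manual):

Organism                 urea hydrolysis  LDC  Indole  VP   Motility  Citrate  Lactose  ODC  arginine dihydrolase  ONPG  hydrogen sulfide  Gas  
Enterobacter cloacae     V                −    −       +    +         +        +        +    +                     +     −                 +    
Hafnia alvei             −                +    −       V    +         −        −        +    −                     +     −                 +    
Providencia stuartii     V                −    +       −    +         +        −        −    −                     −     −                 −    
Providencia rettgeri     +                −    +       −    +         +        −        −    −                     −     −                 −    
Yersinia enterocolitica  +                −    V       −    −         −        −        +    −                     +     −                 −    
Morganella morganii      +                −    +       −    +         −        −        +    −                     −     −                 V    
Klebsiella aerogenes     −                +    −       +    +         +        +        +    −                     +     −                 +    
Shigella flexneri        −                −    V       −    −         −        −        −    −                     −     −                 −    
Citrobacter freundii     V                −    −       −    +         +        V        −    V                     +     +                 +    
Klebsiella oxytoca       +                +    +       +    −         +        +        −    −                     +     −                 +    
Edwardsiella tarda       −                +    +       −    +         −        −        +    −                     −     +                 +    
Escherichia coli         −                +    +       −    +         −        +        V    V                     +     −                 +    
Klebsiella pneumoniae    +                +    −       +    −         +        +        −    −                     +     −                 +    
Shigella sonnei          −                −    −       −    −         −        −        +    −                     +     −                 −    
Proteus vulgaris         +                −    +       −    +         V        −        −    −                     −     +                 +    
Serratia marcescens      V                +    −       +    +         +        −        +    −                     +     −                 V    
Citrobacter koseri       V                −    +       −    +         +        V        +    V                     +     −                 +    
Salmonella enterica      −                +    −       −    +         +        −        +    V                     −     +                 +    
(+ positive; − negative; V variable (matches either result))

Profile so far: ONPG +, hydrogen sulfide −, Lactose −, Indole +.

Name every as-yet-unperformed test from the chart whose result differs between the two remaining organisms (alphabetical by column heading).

Citrate, Gas, Motility

Lactose −: excludes 5 organisms — 13 left.
hydrogen sulfide −: excludes Citrobacter freundii, Edwardsiella tarda, Proteus vulgaris, Salmonella enterica — 9 left.
ONPG +: excludes Providencia stuartii, Providencia rettgeri, Morganella morganii, Shigella flexneri — 5 left.
Indole +: excludes Hafnia alvei, Shigella sonnei, Serratia marcescens — 2 left.
Two candidates remain: Citrobacter koseri and Yersinia enterocolitica.
  urea hydrolysis: V vs + — variable for at least one, does not separate.
  LDC: − vs − — same for both, does not separate.
  VP: − vs − — same for both, does not separate.
  Motility: Citrobacter koseri +, Yersinia enterocolitica − — discriminates.
  Citrate: Citrobacter koseri +, Yersinia enterocolitica − — discriminates.
  ODC: + vs + — same for both, does not separate.
  arginine dihydrolase: V vs − — variable for at least one, does not separate.
  Gas: Citrobacter koseri +, Yersinia enterocolitica − — discriminates.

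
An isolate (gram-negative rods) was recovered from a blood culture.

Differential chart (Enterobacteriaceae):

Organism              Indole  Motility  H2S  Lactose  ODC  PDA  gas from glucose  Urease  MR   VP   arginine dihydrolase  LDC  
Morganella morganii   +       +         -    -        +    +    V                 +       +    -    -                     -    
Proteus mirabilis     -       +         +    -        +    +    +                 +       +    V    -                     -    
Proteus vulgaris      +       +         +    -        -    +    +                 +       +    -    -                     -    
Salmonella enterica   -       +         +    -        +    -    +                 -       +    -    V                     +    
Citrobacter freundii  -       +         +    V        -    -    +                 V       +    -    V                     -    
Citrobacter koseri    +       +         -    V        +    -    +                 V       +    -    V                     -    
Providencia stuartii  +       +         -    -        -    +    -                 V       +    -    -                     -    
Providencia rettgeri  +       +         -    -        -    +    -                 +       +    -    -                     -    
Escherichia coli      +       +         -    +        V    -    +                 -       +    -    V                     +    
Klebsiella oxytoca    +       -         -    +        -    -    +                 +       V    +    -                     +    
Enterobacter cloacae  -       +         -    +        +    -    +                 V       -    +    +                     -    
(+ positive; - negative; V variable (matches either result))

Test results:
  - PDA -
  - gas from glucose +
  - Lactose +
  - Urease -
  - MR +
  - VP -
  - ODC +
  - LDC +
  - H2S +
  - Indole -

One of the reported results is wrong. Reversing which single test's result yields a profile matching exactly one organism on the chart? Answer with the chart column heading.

As reported, no row in the chart matches all 10 reactions.
Reversing Lactose (to -) → unique match: Salmonella enterica.
Reversing LDC → still no organism matches.
Reversing MR → still no organism matches.
Reversing Indole → still no organism matches.
Reversing H2S → still no organism matches.
Reversing VP → still no organism matches.
Reversing ODC → still no organism matches.
Reversing gas from glucose → still no organism matches.
Reversing PDA → still no organism matches.
Reversing Urease → still no organism matches.

Lactose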